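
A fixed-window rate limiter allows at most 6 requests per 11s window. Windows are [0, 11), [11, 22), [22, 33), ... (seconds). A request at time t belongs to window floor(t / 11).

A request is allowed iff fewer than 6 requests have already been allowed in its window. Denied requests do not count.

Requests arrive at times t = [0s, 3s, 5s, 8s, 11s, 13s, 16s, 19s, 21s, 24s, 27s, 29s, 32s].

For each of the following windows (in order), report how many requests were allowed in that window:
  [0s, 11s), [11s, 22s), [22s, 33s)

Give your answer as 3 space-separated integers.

Processing requests:
  req#1 t=0s (window 0): ALLOW
  req#2 t=3s (window 0): ALLOW
  req#3 t=5s (window 0): ALLOW
  req#4 t=8s (window 0): ALLOW
  req#5 t=11s (window 1): ALLOW
  req#6 t=13s (window 1): ALLOW
  req#7 t=16s (window 1): ALLOW
  req#8 t=19s (window 1): ALLOW
  req#9 t=21s (window 1): ALLOW
  req#10 t=24s (window 2): ALLOW
  req#11 t=27s (window 2): ALLOW
  req#12 t=29s (window 2): ALLOW
  req#13 t=32s (window 2): ALLOW

Allowed counts by window: 4 5 4

Answer: 4 5 4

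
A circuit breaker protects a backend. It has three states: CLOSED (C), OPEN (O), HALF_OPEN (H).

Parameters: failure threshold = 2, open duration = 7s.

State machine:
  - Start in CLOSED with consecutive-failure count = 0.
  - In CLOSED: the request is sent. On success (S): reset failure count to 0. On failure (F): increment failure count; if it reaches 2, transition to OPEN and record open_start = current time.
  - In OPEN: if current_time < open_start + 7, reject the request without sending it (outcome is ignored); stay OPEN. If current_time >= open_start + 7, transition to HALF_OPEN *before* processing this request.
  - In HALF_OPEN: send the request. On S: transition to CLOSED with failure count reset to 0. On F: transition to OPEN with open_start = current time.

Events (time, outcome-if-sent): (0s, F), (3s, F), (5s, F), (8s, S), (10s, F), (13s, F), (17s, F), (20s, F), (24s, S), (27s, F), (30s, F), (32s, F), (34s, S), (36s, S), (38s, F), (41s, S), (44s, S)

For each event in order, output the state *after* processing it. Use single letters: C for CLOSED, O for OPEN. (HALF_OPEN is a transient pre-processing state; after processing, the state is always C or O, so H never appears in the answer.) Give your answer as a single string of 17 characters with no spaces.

Answer: COOOOOOOCCOOOOOOO

Derivation:
State after each event:
  event#1 t=0s outcome=F: state=CLOSED
  event#2 t=3s outcome=F: state=OPEN
  event#3 t=5s outcome=F: state=OPEN
  event#4 t=8s outcome=S: state=OPEN
  event#5 t=10s outcome=F: state=OPEN
  event#6 t=13s outcome=F: state=OPEN
  event#7 t=17s outcome=F: state=OPEN
  event#8 t=20s outcome=F: state=OPEN
  event#9 t=24s outcome=S: state=CLOSED
  event#10 t=27s outcome=F: state=CLOSED
  event#11 t=30s outcome=F: state=OPEN
  event#12 t=32s outcome=F: state=OPEN
  event#13 t=34s outcome=S: state=OPEN
  event#14 t=36s outcome=S: state=OPEN
  event#15 t=38s outcome=F: state=OPEN
  event#16 t=41s outcome=S: state=OPEN
  event#17 t=44s outcome=S: state=OPEN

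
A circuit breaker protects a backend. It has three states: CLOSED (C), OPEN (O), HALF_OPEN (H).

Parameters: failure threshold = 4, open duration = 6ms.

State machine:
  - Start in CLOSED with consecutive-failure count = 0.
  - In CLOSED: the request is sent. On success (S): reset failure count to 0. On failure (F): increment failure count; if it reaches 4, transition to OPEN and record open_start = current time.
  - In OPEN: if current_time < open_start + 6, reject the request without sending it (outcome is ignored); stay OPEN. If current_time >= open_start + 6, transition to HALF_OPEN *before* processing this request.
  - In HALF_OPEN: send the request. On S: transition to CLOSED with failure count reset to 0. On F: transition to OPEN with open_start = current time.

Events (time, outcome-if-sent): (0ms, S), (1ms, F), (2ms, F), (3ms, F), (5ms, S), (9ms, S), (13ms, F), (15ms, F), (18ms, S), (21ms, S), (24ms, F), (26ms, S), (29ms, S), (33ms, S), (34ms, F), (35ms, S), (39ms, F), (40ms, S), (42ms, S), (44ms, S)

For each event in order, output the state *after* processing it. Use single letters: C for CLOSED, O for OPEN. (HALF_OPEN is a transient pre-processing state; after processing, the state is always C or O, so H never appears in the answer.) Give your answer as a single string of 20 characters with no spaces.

State after each event:
  event#1 t=0ms outcome=S: state=CLOSED
  event#2 t=1ms outcome=F: state=CLOSED
  event#3 t=2ms outcome=F: state=CLOSED
  event#4 t=3ms outcome=F: state=CLOSED
  event#5 t=5ms outcome=S: state=CLOSED
  event#6 t=9ms outcome=S: state=CLOSED
  event#7 t=13ms outcome=F: state=CLOSED
  event#8 t=15ms outcome=F: state=CLOSED
  event#9 t=18ms outcome=S: state=CLOSED
  event#10 t=21ms outcome=S: state=CLOSED
  event#11 t=24ms outcome=F: state=CLOSED
  event#12 t=26ms outcome=S: state=CLOSED
  event#13 t=29ms outcome=S: state=CLOSED
  event#14 t=33ms outcome=S: state=CLOSED
  event#15 t=34ms outcome=F: state=CLOSED
  event#16 t=35ms outcome=S: state=CLOSED
  event#17 t=39ms outcome=F: state=CLOSED
  event#18 t=40ms outcome=S: state=CLOSED
  event#19 t=42ms outcome=S: state=CLOSED
  event#20 t=44ms outcome=S: state=CLOSED

Answer: CCCCCCCCCCCCCCCCCCCC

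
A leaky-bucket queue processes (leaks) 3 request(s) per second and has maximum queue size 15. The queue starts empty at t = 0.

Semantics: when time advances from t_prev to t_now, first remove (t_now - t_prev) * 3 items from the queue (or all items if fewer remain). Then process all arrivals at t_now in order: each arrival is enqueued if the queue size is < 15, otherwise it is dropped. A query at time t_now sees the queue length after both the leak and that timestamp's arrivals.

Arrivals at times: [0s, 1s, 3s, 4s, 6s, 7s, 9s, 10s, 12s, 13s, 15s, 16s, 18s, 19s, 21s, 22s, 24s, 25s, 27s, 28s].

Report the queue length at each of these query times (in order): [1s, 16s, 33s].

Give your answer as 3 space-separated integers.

Queue lengths at query times:
  query t=1s: backlog = 1
  query t=16s: backlog = 1
  query t=33s: backlog = 0

Answer: 1 1 0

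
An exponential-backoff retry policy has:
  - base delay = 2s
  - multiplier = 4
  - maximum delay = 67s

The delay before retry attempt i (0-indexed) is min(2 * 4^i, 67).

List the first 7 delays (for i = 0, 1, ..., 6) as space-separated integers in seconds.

Computing each delay:
  i=0: min(2*4^0, 67) = 2
  i=1: min(2*4^1, 67) = 8
  i=2: min(2*4^2, 67) = 32
  i=3: min(2*4^3, 67) = 67
  i=4: min(2*4^4, 67) = 67
  i=5: min(2*4^5, 67) = 67
  i=6: min(2*4^6, 67) = 67

Answer: 2 8 32 67 67 67 67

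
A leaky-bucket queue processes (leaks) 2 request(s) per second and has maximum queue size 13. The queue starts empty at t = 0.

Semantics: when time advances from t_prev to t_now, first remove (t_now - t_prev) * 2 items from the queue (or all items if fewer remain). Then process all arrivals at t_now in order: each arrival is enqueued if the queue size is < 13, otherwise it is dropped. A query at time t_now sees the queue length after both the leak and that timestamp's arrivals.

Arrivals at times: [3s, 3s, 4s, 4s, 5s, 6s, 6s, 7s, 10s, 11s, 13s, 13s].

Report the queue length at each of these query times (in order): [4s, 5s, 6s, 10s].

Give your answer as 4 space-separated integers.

Queue lengths at query times:
  query t=4s: backlog = 2
  query t=5s: backlog = 1
  query t=6s: backlog = 2
  query t=10s: backlog = 1

Answer: 2 1 2 1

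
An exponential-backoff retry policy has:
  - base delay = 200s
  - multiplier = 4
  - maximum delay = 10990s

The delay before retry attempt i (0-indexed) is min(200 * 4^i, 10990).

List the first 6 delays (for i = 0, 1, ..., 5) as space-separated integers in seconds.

Answer: 200 800 3200 10990 10990 10990

Derivation:
Computing each delay:
  i=0: min(200*4^0, 10990) = 200
  i=1: min(200*4^1, 10990) = 800
  i=2: min(200*4^2, 10990) = 3200
  i=3: min(200*4^3, 10990) = 10990
  i=4: min(200*4^4, 10990) = 10990
  i=5: min(200*4^5, 10990) = 10990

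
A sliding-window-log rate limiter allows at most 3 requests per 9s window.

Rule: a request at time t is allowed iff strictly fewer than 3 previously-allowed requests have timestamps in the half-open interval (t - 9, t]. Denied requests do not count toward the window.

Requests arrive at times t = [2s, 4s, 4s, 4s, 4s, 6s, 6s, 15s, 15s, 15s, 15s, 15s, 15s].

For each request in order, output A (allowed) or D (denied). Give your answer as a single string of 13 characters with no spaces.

Tracking allowed requests in the window:
  req#1 t=2s: ALLOW
  req#2 t=4s: ALLOW
  req#3 t=4s: ALLOW
  req#4 t=4s: DENY
  req#5 t=4s: DENY
  req#6 t=6s: DENY
  req#7 t=6s: DENY
  req#8 t=15s: ALLOW
  req#9 t=15s: ALLOW
  req#10 t=15s: ALLOW
  req#11 t=15s: DENY
  req#12 t=15s: DENY
  req#13 t=15s: DENY

Answer: AAADDDDAAADDD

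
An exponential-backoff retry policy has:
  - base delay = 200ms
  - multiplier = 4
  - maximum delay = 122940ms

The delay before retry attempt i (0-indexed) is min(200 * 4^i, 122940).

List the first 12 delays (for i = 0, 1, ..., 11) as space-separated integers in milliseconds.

Answer: 200 800 3200 12800 51200 122940 122940 122940 122940 122940 122940 122940

Derivation:
Computing each delay:
  i=0: min(200*4^0, 122940) = 200
  i=1: min(200*4^1, 122940) = 800
  i=2: min(200*4^2, 122940) = 3200
  i=3: min(200*4^3, 122940) = 12800
  i=4: min(200*4^4, 122940) = 51200
  i=5: min(200*4^5, 122940) = 122940
  i=6: min(200*4^6, 122940) = 122940
  i=7: min(200*4^7, 122940) = 122940
  i=8: min(200*4^8, 122940) = 122940
  i=9: min(200*4^9, 122940) = 122940
  i=10: min(200*4^10, 122940) = 122940
  i=11: min(200*4^11, 122940) = 122940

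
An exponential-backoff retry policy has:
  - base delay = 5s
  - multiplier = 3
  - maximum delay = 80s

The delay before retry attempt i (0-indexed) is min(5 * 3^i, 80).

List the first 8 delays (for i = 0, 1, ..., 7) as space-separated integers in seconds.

Answer: 5 15 45 80 80 80 80 80

Derivation:
Computing each delay:
  i=0: min(5*3^0, 80) = 5
  i=1: min(5*3^1, 80) = 15
  i=2: min(5*3^2, 80) = 45
  i=3: min(5*3^3, 80) = 80
  i=4: min(5*3^4, 80) = 80
  i=5: min(5*3^5, 80) = 80
  i=6: min(5*3^6, 80) = 80
  i=7: min(5*3^7, 80) = 80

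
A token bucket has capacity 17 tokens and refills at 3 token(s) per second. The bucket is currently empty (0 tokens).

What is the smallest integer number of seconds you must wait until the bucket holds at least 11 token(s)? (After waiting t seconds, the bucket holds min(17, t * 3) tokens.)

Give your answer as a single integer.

Answer: 4

Derivation:
Need t * 3 >= 11, so t >= 11/3.
Smallest integer t = ceil(11/3) = 4.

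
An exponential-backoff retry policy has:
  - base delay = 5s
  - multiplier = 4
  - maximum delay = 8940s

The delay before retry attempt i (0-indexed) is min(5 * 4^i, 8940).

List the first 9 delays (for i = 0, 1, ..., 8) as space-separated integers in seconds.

Answer: 5 20 80 320 1280 5120 8940 8940 8940

Derivation:
Computing each delay:
  i=0: min(5*4^0, 8940) = 5
  i=1: min(5*4^1, 8940) = 20
  i=2: min(5*4^2, 8940) = 80
  i=3: min(5*4^3, 8940) = 320
  i=4: min(5*4^4, 8940) = 1280
  i=5: min(5*4^5, 8940) = 5120
  i=6: min(5*4^6, 8940) = 8940
  i=7: min(5*4^7, 8940) = 8940
  i=8: min(5*4^8, 8940) = 8940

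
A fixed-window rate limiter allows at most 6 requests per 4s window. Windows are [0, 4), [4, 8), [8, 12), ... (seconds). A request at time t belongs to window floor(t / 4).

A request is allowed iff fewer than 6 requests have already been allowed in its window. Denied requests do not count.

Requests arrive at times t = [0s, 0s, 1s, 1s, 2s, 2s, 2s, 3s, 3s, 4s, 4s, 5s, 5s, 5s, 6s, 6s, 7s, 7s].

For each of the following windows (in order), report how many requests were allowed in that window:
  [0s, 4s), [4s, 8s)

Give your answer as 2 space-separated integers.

Answer: 6 6

Derivation:
Processing requests:
  req#1 t=0s (window 0): ALLOW
  req#2 t=0s (window 0): ALLOW
  req#3 t=1s (window 0): ALLOW
  req#4 t=1s (window 0): ALLOW
  req#5 t=2s (window 0): ALLOW
  req#6 t=2s (window 0): ALLOW
  req#7 t=2s (window 0): DENY
  req#8 t=3s (window 0): DENY
  req#9 t=3s (window 0): DENY
  req#10 t=4s (window 1): ALLOW
  req#11 t=4s (window 1): ALLOW
  req#12 t=5s (window 1): ALLOW
  req#13 t=5s (window 1): ALLOW
  req#14 t=5s (window 1): ALLOW
  req#15 t=6s (window 1): ALLOW
  req#16 t=6s (window 1): DENY
  req#17 t=7s (window 1): DENY
  req#18 t=7s (window 1): DENY

Allowed counts by window: 6 6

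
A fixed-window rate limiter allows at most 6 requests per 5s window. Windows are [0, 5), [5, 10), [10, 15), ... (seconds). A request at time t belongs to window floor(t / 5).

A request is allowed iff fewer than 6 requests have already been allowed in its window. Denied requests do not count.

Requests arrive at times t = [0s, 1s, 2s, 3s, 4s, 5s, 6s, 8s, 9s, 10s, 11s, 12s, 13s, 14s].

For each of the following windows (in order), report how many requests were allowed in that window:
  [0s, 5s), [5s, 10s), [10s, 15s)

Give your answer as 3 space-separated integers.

Processing requests:
  req#1 t=0s (window 0): ALLOW
  req#2 t=1s (window 0): ALLOW
  req#3 t=2s (window 0): ALLOW
  req#4 t=3s (window 0): ALLOW
  req#5 t=4s (window 0): ALLOW
  req#6 t=5s (window 1): ALLOW
  req#7 t=6s (window 1): ALLOW
  req#8 t=8s (window 1): ALLOW
  req#9 t=9s (window 1): ALLOW
  req#10 t=10s (window 2): ALLOW
  req#11 t=11s (window 2): ALLOW
  req#12 t=12s (window 2): ALLOW
  req#13 t=13s (window 2): ALLOW
  req#14 t=14s (window 2): ALLOW

Allowed counts by window: 5 4 5

Answer: 5 4 5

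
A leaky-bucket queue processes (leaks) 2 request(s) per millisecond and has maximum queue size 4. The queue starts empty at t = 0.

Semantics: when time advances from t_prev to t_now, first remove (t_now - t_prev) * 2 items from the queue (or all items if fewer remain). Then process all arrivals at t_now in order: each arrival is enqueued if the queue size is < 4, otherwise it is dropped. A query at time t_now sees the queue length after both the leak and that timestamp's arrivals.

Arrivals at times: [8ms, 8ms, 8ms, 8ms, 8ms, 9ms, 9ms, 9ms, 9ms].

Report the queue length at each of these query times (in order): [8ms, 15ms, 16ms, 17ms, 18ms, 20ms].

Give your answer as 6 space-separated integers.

Answer: 4 0 0 0 0 0

Derivation:
Queue lengths at query times:
  query t=8ms: backlog = 4
  query t=15ms: backlog = 0
  query t=16ms: backlog = 0
  query t=17ms: backlog = 0
  query t=18ms: backlog = 0
  query t=20ms: backlog = 0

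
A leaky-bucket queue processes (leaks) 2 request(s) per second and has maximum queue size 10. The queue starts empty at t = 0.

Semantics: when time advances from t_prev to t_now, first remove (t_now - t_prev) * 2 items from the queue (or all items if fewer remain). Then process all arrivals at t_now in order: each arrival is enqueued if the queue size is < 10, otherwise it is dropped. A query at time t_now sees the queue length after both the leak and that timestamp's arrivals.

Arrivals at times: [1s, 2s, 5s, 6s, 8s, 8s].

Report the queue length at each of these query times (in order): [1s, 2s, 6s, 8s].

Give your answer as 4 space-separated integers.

Answer: 1 1 1 2

Derivation:
Queue lengths at query times:
  query t=1s: backlog = 1
  query t=2s: backlog = 1
  query t=6s: backlog = 1
  query t=8s: backlog = 2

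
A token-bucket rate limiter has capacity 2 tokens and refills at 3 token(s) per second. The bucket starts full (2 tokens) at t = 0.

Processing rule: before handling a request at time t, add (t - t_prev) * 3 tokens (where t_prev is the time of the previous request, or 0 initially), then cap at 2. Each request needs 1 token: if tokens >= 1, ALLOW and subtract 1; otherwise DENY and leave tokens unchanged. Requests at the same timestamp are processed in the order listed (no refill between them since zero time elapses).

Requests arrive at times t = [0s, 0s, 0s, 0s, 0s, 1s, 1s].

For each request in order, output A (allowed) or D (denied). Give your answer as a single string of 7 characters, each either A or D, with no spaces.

Simulating step by step:
  req#1 t=0s: ALLOW
  req#2 t=0s: ALLOW
  req#3 t=0s: DENY
  req#4 t=0s: DENY
  req#5 t=0s: DENY
  req#6 t=1s: ALLOW
  req#7 t=1s: ALLOW

Answer: AADDDAA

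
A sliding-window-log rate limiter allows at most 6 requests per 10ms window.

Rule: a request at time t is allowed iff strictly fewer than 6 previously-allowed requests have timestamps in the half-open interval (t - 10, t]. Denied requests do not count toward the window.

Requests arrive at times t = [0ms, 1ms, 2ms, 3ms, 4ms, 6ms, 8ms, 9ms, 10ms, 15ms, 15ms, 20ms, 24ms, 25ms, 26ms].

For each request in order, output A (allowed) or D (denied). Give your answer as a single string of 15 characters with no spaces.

Tracking allowed requests in the window:
  req#1 t=0ms: ALLOW
  req#2 t=1ms: ALLOW
  req#3 t=2ms: ALLOW
  req#4 t=3ms: ALLOW
  req#5 t=4ms: ALLOW
  req#6 t=6ms: ALLOW
  req#7 t=8ms: DENY
  req#8 t=9ms: DENY
  req#9 t=10ms: ALLOW
  req#10 t=15ms: ALLOW
  req#11 t=15ms: ALLOW
  req#12 t=20ms: ALLOW
  req#13 t=24ms: ALLOW
  req#14 t=25ms: ALLOW
  req#15 t=26ms: ALLOW

Answer: AAAAAADDAAAAAAA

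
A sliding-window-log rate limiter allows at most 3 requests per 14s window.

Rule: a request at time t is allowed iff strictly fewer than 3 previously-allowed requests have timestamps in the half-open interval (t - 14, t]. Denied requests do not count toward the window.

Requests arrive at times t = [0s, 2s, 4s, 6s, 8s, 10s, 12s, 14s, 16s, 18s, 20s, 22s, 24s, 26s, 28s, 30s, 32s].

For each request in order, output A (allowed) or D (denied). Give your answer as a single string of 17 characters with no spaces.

Answer: AAADDDDAAADDDDAAA

Derivation:
Tracking allowed requests in the window:
  req#1 t=0s: ALLOW
  req#2 t=2s: ALLOW
  req#3 t=4s: ALLOW
  req#4 t=6s: DENY
  req#5 t=8s: DENY
  req#6 t=10s: DENY
  req#7 t=12s: DENY
  req#8 t=14s: ALLOW
  req#9 t=16s: ALLOW
  req#10 t=18s: ALLOW
  req#11 t=20s: DENY
  req#12 t=22s: DENY
  req#13 t=24s: DENY
  req#14 t=26s: DENY
  req#15 t=28s: ALLOW
  req#16 t=30s: ALLOW
  req#17 t=32s: ALLOW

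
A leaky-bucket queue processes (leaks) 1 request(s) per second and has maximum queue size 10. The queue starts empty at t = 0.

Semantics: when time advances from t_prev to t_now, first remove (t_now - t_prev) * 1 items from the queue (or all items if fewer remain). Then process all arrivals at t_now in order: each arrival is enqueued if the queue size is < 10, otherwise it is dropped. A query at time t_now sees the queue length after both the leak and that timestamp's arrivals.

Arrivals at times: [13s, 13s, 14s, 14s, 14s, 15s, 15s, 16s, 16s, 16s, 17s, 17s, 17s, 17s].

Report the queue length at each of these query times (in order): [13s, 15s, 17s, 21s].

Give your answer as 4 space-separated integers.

Queue lengths at query times:
  query t=13s: backlog = 2
  query t=15s: backlog = 5
  query t=17s: backlog = 10
  query t=21s: backlog = 6

Answer: 2 5 10 6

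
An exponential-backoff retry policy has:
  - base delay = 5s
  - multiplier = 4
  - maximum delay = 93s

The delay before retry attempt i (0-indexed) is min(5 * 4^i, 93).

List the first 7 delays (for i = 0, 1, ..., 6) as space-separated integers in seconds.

Computing each delay:
  i=0: min(5*4^0, 93) = 5
  i=1: min(5*4^1, 93) = 20
  i=2: min(5*4^2, 93) = 80
  i=3: min(5*4^3, 93) = 93
  i=4: min(5*4^4, 93) = 93
  i=5: min(5*4^5, 93) = 93
  i=6: min(5*4^6, 93) = 93

Answer: 5 20 80 93 93 93 93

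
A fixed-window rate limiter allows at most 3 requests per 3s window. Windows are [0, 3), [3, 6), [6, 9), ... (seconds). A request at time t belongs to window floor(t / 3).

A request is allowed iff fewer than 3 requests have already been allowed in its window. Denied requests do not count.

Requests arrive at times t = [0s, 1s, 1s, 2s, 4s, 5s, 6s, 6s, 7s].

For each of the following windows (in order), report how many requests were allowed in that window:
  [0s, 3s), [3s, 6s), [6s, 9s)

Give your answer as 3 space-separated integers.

Answer: 3 2 3

Derivation:
Processing requests:
  req#1 t=0s (window 0): ALLOW
  req#2 t=1s (window 0): ALLOW
  req#3 t=1s (window 0): ALLOW
  req#4 t=2s (window 0): DENY
  req#5 t=4s (window 1): ALLOW
  req#6 t=5s (window 1): ALLOW
  req#7 t=6s (window 2): ALLOW
  req#8 t=6s (window 2): ALLOW
  req#9 t=7s (window 2): ALLOW

Allowed counts by window: 3 2 3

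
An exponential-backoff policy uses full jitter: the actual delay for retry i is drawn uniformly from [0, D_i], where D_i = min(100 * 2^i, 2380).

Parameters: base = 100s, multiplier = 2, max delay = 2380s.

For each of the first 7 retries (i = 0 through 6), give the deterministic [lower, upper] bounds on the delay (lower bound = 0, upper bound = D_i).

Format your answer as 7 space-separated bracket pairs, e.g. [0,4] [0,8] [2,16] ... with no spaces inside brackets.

Computing bounds per retry:
  i=0: D_i=min(100*2^0,2380)=100, bounds=[0,100]
  i=1: D_i=min(100*2^1,2380)=200, bounds=[0,200]
  i=2: D_i=min(100*2^2,2380)=400, bounds=[0,400]
  i=3: D_i=min(100*2^3,2380)=800, bounds=[0,800]
  i=4: D_i=min(100*2^4,2380)=1600, bounds=[0,1600]
  i=5: D_i=min(100*2^5,2380)=2380, bounds=[0,2380]
  i=6: D_i=min(100*2^6,2380)=2380, bounds=[0,2380]

Answer: [0,100] [0,200] [0,400] [0,800] [0,1600] [0,2380] [0,2380]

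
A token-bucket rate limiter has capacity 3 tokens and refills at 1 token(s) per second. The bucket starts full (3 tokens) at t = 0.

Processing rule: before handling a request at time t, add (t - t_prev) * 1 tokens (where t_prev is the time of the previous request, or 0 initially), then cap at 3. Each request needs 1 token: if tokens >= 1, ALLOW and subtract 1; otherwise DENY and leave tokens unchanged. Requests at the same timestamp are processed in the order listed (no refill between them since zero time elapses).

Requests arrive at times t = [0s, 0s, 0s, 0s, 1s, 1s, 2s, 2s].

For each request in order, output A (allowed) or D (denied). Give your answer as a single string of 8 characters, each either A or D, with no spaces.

Answer: AAADADAD

Derivation:
Simulating step by step:
  req#1 t=0s: ALLOW
  req#2 t=0s: ALLOW
  req#3 t=0s: ALLOW
  req#4 t=0s: DENY
  req#5 t=1s: ALLOW
  req#6 t=1s: DENY
  req#7 t=2s: ALLOW
  req#8 t=2s: DENY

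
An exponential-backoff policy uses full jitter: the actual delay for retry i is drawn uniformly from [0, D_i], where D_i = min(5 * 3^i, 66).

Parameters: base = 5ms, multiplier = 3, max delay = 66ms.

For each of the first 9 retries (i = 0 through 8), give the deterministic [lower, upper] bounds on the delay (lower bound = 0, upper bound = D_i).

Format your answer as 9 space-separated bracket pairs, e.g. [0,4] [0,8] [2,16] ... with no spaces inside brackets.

Computing bounds per retry:
  i=0: D_i=min(5*3^0,66)=5, bounds=[0,5]
  i=1: D_i=min(5*3^1,66)=15, bounds=[0,15]
  i=2: D_i=min(5*3^2,66)=45, bounds=[0,45]
  i=3: D_i=min(5*3^3,66)=66, bounds=[0,66]
  i=4: D_i=min(5*3^4,66)=66, bounds=[0,66]
  i=5: D_i=min(5*3^5,66)=66, bounds=[0,66]
  i=6: D_i=min(5*3^6,66)=66, bounds=[0,66]
  i=7: D_i=min(5*3^7,66)=66, bounds=[0,66]
  i=8: D_i=min(5*3^8,66)=66, bounds=[0,66]

Answer: [0,5] [0,15] [0,45] [0,66] [0,66] [0,66] [0,66] [0,66] [0,66]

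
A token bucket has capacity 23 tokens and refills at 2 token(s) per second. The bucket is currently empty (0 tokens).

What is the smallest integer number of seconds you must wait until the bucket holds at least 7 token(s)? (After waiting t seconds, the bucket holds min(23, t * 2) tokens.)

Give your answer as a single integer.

Answer: 4

Derivation:
Need t * 2 >= 7, so t >= 7/2.
Smallest integer t = ceil(7/2) = 4.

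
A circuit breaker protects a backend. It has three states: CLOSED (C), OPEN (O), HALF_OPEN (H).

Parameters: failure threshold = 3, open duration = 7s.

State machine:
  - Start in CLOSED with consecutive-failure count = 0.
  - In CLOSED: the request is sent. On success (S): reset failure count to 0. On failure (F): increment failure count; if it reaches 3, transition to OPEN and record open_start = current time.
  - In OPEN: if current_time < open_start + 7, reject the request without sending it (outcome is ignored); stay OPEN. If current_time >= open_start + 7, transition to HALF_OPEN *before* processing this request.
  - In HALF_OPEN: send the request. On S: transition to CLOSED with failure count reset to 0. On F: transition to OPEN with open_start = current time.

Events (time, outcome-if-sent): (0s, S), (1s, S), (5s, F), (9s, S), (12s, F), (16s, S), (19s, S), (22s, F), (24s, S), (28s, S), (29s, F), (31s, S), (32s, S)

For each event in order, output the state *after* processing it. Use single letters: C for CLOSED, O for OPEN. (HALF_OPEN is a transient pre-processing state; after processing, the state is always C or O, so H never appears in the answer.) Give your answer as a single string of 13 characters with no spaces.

Answer: CCCCCCCCCCCCC

Derivation:
State after each event:
  event#1 t=0s outcome=S: state=CLOSED
  event#2 t=1s outcome=S: state=CLOSED
  event#3 t=5s outcome=F: state=CLOSED
  event#4 t=9s outcome=S: state=CLOSED
  event#5 t=12s outcome=F: state=CLOSED
  event#6 t=16s outcome=S: state=CLOSED
  event#7 t=19s outcome=S: state=CLOSED
  event#8 t=22s outcome=F: state=CLOSED
  event#9 t=24s outcome=S: state=CLOSED
  event#10 t=28s outcome=S: state=CLOSED
  event#11 t=29s outcome=F: state=CLOSED
  event#12 t=31s outcome=S: state=CLOSED
  event#13 t=32s outcome=S: state=CLOSED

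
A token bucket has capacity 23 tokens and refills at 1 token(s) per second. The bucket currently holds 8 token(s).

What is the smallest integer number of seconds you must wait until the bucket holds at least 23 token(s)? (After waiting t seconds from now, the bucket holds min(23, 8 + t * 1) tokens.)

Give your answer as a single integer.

Answer: 15

Derivation:
Need 8 + t * 1 >= 23, so t >= 15/1.
Smallest integer t = ceil(15/1) = 15.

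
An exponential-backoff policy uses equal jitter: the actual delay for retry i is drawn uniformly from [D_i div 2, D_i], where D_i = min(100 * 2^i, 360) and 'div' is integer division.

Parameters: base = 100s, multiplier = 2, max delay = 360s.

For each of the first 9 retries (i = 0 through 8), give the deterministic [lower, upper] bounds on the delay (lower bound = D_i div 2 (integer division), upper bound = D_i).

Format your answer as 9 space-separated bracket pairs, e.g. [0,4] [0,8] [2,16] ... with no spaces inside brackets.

Answer: [50,100] [100,200] [180,360] [180,360] [180,360] [180,360] [180,360] [180,360] [180,360]

Derivation:
Computing bounds per retry:
  i=0: D_i=min(100*2^0,360)=100, bounds=[50,100]
  i=1: D_i=min(100*2^1,360)=200, bounds=[100,200]
  i=2: D_i=min(100*2^2,360)=360, bounds=[180,360]
  i=3: D_i=min(100*2^3,360)=360, bounds=[180,360]
  i=4: D_i=min(100*2^4,360)=360, bounds=[180,360]
  i=5: D_i=min(100*2^5,360)=360, bounds=[180,360]
  i=6: D_i=min(100*2^6,360)=360, bounds=[180,360]
  i=7: D_i=min(100*2^7,360)=360, bounds=[180,360]
  i=8: D_i=min(100*2^8,360)=360, bounds=[180,360]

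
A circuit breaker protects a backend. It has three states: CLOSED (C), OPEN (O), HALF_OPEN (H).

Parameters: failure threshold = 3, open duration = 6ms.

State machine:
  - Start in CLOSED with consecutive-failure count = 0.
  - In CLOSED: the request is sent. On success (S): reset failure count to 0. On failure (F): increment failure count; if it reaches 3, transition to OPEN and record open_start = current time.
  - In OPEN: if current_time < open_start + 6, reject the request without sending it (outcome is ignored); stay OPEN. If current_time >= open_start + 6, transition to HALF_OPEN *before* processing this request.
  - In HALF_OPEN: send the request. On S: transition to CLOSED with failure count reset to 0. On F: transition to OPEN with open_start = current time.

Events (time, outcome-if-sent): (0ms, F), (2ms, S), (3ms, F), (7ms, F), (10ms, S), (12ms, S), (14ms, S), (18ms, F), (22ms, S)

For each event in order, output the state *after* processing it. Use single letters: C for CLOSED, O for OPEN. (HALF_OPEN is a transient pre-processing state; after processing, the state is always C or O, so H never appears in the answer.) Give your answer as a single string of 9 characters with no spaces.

Answer: CCCCCCCCC

Derivation:
State after each event:
  event#1 t=0ms outcome=F: state=CLOSED
  event#2 t=2ms outcome=S: state=CLOSED
  event#3 t=3ms outcome=F: state=CLOSED
  event#4 t=7ms outcome=F: state=CLOSED
  event#5 t=10ms outcome=S: state=CLOSED
  event#6 t=12ms outcome=S: state=CLOSED
  event#7 t=14ms outcome=S: state=CLOSED
  event#8 t=18ms outcome=F: state=CLOSED
  event#9 t=22ms outcome=S: state=CLOSED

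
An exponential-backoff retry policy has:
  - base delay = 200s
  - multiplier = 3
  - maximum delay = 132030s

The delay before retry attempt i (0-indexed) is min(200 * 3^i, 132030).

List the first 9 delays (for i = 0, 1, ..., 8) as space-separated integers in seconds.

Answer: 200 600 1800 5400 16200 48600 132030 132030 132030

Derivation:
Computing each delay:
  i=0: min(200*3^0, 132030) = 200
  i=1: min(200*3^1, 132030) = 600
  i=2: min(200*3^2, 132030) = 1800
  i=3: min(200*3^3, 132030) = 5400
  i=4: min(200*3^4, 132030) = 16200
  i=5: min(200*3^5, 132030) = 48600
  i=6: min(200*3^6, 132030) = 132030
  i=7: min(200*3^7, 132030) = 132030
  i=8: min(200*3^8, 132030) = 132030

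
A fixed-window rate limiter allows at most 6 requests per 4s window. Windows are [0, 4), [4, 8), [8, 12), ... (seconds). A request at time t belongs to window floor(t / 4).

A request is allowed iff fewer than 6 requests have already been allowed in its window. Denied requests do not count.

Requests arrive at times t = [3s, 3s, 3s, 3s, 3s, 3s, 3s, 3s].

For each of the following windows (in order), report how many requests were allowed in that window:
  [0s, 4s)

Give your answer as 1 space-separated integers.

Processing requests:
  req#1 t=3s (window 0): ALLOW
  req#2 t=3s (window 0): ALLOW
  req#3 t=3s (window 0): ALLOW
  req#4 t=3s (window 0): ALLOW
  req#5 t=3s (window 0): ALLOW
  req#6 t=3s (window 0): ALLOW
  req#7 t=3s (window 0): DENY
  req#8 t=3s (window 0): DENY

Allowed counts by window: 6

Answer: 6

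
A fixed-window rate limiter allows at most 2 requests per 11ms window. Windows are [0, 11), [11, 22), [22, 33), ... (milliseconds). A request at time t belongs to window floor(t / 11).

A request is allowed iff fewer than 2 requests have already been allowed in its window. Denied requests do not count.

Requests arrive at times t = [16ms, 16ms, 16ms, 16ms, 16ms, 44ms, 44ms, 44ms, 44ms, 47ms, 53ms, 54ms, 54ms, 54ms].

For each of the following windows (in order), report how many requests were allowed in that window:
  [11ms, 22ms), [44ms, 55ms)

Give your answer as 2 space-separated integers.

Processing requests:
  req#1 t=16ms (window 1): ALLOW
  req#2 t=16ms (window 1): ALLOW
  req#3 t=16ms (window 1): DENY
  req#4 t=16ms (window 1): DENY
  req#5 t=16ms (window 1): DENY
  req#6 t=44ms (window 4): ALLOW
  req#7 t=44ms (window 4): ALLOW
  req#8 t=44ms (window 4): DENY
  req#9 t=44ms (window 4): DENY
  req#10 t=47ms (window 4): DENY
  req#11 t=53ms (window 4): DENY
  req#12 t=54ms (window 4): DENY
  req#13 t=54ms (window 4): DENY
  req#14 t=54ms (window 4): DENY

Allowed counts by window: 2 2

Answer: 2 2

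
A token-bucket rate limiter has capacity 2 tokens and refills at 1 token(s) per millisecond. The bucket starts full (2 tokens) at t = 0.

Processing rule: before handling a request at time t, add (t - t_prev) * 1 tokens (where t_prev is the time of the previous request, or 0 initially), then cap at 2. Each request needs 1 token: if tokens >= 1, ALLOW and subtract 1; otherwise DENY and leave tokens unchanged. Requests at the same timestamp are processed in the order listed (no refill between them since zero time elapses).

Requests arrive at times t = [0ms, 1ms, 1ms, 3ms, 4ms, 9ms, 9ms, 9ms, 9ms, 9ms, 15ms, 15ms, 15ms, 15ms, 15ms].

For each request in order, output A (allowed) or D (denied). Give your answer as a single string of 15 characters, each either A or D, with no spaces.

Answer: AAAAAAADDDAADDD

Derivation:
Simulating step by step:
  req#1 t=0ms: ALLOW
  req#2 t=1ms: ALLOW
  req#3 t=1ms: ALLOW
  req#4 t=3ms: ALLOW
  req#5 t=4ms: ALLOW
  req#6 t=9ms: ALLOW
  req#7 t=9ms: ALLOW
  req#8 t=9ms: DENY
  req#9 t=9ms: DENY
  req#10 t=9ms: DENY
  req#11 t=15ms: ALLOW
  req#12 t=15ms: ALLOW
  req#13 t=15ms: DENY
  req#14 t=15ms: DENY
  req#15 t=15ms: DENY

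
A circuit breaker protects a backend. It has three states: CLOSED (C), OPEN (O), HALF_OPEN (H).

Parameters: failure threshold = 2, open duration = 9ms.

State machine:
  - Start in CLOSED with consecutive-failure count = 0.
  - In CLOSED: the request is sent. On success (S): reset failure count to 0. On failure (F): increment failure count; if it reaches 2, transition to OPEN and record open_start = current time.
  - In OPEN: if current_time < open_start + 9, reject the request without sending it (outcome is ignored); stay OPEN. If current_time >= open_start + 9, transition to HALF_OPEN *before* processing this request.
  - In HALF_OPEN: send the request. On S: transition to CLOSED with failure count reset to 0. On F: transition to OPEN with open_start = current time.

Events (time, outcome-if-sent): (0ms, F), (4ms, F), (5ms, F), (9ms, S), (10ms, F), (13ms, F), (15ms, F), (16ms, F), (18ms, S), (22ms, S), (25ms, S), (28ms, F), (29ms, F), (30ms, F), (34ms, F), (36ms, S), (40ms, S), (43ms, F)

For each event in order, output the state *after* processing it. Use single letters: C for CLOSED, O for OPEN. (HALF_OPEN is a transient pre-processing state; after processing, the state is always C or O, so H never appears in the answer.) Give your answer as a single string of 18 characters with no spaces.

Answer: COOOOOOOOCCCOOOOCC

Derivation:
State after each event:
  event#1 t=0ms outcome=F: state=CLOSED
  event#2 t=4ms outcome=F: state=OPEN
  event#3 t=5ms outcome=F: state=OPEN
  event#4 t=9ms outcome=S: state=OPEN
  event#5 t=10ms outcome=F: state=OPEN
  event#6 t=13ms outcome=F: state=OPEN
  event#7 t=15ms outcome=F: state=OPEN
  event#8 t=16ms outcome=F: state=OPEN
  event#9 t=18ms outcome=S: state=OPEN
  event#10 t=22ms outcome=S: state=CLOSED
  event#11 t=25ms outcome=S: state=CLOSED
  event#12 t=28ms outcome=F: state=CLOSED
  event#13 t=29ms outcome=F: state=OPEN
  event#14 t=30ms outcome=F: state=OPEN
  event#15 t=34ms outcome=F: state=OPEN
  event#16 t=36ms outcome=S: state=OPEN
  event#17 t=40ms outcome=S: state=CLOSED
  event#18 t=43ms outcome=F: state=CLOSED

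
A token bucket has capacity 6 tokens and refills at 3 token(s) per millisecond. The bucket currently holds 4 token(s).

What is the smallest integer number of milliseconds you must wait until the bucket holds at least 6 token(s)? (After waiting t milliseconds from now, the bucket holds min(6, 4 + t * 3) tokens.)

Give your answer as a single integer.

Answer: 1

Derivation:
Need 4 + t * 3 >= 6, so t >= 2/3.
Smallest integer t = ceil(2/3) = 1.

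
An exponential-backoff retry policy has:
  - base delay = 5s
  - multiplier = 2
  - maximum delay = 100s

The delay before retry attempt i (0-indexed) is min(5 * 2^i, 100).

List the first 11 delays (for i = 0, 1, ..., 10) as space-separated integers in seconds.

Answer: 5 10 20 40 80 100 100 100 100 100 100

Derivation:
Computing each delay:
  i=0: min(5*2^0, 100) = 5
  i=1: min(5*2^1, 100) = 10
  i=2: min(5*2^2, 100) = 20
  i=3: min(5*2^3, 100) = 40
  i=4: min(5*2^4, 100) = 80
  i=5: min(5*2^5, 100) = 100
  i=6: min(5*2^6, 100) = 100
  i=7: min(5*2^7, 100) = 100
  i=8: min(5*2^8, 100) = 100
  i=9: min(5*2^9, 100) = 100
  i=10: min(5*2^10, 100) = 100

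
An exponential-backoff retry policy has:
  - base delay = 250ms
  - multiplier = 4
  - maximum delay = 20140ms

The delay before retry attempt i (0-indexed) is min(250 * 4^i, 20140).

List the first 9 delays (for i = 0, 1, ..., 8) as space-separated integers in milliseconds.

Answer: 250 1000 4000 16000 20140 20140 20140 20140 20140

Derivation:
Computing each delay:
  i=0: min(250*4^0, 20140) = 250
  i=1: min(250*4^1, 20140) = 1000
  i=2: min(250*4^2, 20140) = 4000
  i=3: min(250*4^3, 20140) = 16000
  i=4: min(250*4^4, 20140) = 20140
  i=5: min(250*4^5, 20140) = 20140
  i=6: min(250*4^6, 20140) = 20140
  i=7: min(250*4^7, 20140) = 20140
  i=8: min(250*4^8, 20140) = 20140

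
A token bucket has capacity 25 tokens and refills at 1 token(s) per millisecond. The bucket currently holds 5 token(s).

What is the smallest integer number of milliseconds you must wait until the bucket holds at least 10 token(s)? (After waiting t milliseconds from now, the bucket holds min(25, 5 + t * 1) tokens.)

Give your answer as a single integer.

Need 5 + t * 1 >= 10, so t >= 5/1.
Smallest integer t = ceil(5/1) = 5.

Answer: 5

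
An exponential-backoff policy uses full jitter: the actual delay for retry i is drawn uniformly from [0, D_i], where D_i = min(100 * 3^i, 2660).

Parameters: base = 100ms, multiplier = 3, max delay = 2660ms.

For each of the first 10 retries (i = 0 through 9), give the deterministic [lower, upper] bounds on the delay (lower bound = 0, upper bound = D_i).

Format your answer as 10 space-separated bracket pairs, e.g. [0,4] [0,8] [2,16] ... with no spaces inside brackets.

Computing bounds per retry:
  i=0: D_i=min(100*3^0,2660)=100, bounds=[0,100]
  i=1: D_i=min(100*3^1,2660)=300, bounds=[0,300]
  i=2: D_i=min(100*3^2,2660)=900, bounds=[0,900]
  i=3: D_i=min(100*3^3,2660)=2660, bounds=[0,2660]
  i=4: D_i=min(100*3^4,2660)=2660, bounds=[0,2660]
  i=5: D_i=min(100*3^5,2660)=2660, bounds=[0,2660]
  i=6: D_i=min(100*3^6,2660)=2660, bounds=[0,2660]
  i=7: D_i=min(100*3^7,2660)=2660, bounds=[0,2660]
  i=8: D_i=min(100*3^8,2660)=2660, bounds=[0,2660]
  i=9: D_i=min(100*3^9,2660)=2660, bounds=[0,2660]

Answer: [0,100] [0,300] [0,900] [0,2660] [0,2660] [0,2660] [0,2660] [0,2660] [0,2660] [0,2660]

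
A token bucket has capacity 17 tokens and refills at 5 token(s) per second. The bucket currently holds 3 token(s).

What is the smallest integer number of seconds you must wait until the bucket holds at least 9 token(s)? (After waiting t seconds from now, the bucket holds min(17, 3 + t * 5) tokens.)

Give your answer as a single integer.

Need 3 + t * 5 >= 9, so t >= 6/5.
Smallest integer t = ceil(6/5) = 2.

Answer: 2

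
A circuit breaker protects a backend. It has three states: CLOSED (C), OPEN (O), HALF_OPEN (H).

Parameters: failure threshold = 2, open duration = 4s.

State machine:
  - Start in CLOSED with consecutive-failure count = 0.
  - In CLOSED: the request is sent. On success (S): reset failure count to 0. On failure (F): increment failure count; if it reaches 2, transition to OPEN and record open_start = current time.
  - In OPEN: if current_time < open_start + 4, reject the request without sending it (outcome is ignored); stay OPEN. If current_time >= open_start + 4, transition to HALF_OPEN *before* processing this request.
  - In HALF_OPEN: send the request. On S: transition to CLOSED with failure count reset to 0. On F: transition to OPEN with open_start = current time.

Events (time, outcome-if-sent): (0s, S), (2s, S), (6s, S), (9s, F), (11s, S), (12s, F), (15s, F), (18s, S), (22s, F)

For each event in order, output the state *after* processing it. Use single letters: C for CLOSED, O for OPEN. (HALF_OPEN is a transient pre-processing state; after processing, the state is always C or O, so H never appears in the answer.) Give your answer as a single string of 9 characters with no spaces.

Answer: CCCCCCOOO

Derivation:
State after each event:
  event#1 t=0s outcome=S: state=CLOSED
  event#2 t=2s outcome=S: state=CLOSED
  event#3 t=6s outcome=S: state=CLOSED
  event#4 t=9s outcome=F: state=CLOSED
  event#5 t=11s outcome=S: state=CLOSED
  event#6 t=12s outcome=F: state=CLOSED
  event#7 t=15s outcome=F: state=OPEN
  event#8 t=18s outcome=S: state=OPEN
  event#9 t=22s outcome=F: state=OPEN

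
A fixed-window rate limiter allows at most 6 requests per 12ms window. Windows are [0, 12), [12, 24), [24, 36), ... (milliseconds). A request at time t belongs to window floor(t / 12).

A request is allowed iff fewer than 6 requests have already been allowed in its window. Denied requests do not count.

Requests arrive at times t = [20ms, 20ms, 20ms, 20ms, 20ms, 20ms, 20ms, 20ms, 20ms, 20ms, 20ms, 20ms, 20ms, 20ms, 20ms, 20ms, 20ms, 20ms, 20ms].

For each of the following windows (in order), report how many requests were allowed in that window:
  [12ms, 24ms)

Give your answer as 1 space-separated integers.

Answer: 6

Derivation:
Processing requests:
  req#1 t=20ms (window 1): ALLOW
  req#2 t=20ms (window 1): ALLOW
  req#3 t=20ms (window 1): ALLOW
  req#4 t=20ms (window 1): ALLOW
  req#5 t=20ms (window 1): ALLOW
  req#6 t=20ms (window 1): ALLOW
  req#7 t=20ms (window 1): DENY
  req#8 t=20ms (window 1): DENY
  req#9 t=20ms (window 1): DENY
  req#10 t=20ms (window 1): DENY
  req#11 t=20ms (window 1): DENY
  req#12 t=20ms (window 1): DENY
  req#13 t=20ms (window 1): DENY
  req#14 t=20ms (window 1): DENY
  req#15 t=20ms (window 1): DENY
  req#16 t=20ms (window 1): DENY
  req#17 t=20ms (window 1): DENY
  req#18 t=20ms (window 1): DENY
  req#19 t=20ms (window 1): DENY

Allowed counts by window: 6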